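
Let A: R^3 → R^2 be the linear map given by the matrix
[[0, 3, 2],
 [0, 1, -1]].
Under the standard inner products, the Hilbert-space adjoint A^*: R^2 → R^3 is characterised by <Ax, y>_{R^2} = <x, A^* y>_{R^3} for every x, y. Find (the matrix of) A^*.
A^* = A^T =
[[0, 0],
 [3, 1],
 [2, -1]]

For real matrices with standard dot products, the defining identity <Ax, y> = <x, A^* y> gives (Ax)^T y = x^T (A^*) y, i.e. x^T A^T y = x^T (A^*) y. Since this holds for all x, y, we must have A^* = A^T. Therefore
A^* =
[[0, 0],
 [3, 1],
 [2, -1]].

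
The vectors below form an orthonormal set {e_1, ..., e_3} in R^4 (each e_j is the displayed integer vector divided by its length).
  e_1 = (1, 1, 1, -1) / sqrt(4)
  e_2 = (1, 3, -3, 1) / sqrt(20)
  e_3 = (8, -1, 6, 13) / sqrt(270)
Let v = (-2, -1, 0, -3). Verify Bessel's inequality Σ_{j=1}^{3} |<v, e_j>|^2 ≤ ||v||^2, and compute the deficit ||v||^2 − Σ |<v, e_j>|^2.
Σ |<v, e_j>|^2 = 14; ||v||^2 = 14; deficit = 0

Write each e_j = u_j / sqrt(<u_j, u_j>) where u_j is the displayed integer vector. Then <v, e_j> = <v, u_j> / sqrt(<u_j, u_j>), so |<v, e_j>|^2 = <v, u_j>^2 / <u_j, u_j>.
Coefficients: <v, e_1> = 0/sqrt(4), <v, e_2> = -8/sqrt(20), <v, e_3> = -54/sqrt(270).
Square and sum: Σ |<v, e_j>|^2 = 14.
Compute ||v||^2 = v·v = 14.
Deficit = 14 − 14 = 0 ≥ 0, confirming Bessel's inequality. (The deficit equals ||v − Σ <v,e_j> e_j||^2, the squared distance from v to span{e_j}.)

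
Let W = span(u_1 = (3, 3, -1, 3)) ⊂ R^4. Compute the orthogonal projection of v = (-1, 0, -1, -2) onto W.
proj_W(v) = (-6/7, -6/7, 2/7, -6/7)

Set up U = [u_1 | ... | u_1] ∈ R^(4×1). The projector onto W = col(U) is P = U (U^T U)^(-1) U^T.
Compute U^T U =
  [28],
and U^T v = (-8).
Solve U^T U · c = U^T v for the coefficients: c = (-2/7). The projection is proj_W(v) = U c.
Check: (v - proj_W(v)) · u_1 = 0  (should be 0).
Result: proj_W(v) = (-6/7, -6/7, 2/7, -6/7).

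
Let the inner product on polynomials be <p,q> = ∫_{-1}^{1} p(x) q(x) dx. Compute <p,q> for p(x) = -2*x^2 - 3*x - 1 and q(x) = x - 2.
<p,q> = 14/3

Expand the product: p(x)·q(x) = -2*x^3 + x^2 + 5*x + 2.
∫_{-1}^{1} of each monomial x^k gives [2/(k+1) if k even, 0 if k odd]. Integrating term-by-term (or equivalently evaluating the antiderivative F(x) = -x^4/2 + x^3/3 + 5*x^2/2 + 2*x at the endpoints):
  F(1) − F(−1) = 13/3 − (-1/3) = 14/3.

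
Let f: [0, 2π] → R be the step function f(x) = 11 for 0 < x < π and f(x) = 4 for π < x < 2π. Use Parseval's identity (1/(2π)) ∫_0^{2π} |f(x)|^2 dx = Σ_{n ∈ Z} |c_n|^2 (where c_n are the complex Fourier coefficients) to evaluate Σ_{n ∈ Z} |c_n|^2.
Σ |c_n|^2 = 137/2

Parseval equates the L^2 energy of f (normalised by 1/(2π)) with the ℓ^2 sum of its Fourier coefficients: (1/(2π)) ∫_0^{2π} |f|^2 = Σ |c_n|^2.
Compute the left side: (1/(2π)) [∫_0^π 11^2 dx + ∫_π^{2π} 4^2 dx] = (1/(2π)) · (121π + 16π) = (121 + 16)/2 = 137/2.
So Σ_{n ∈ Z} |c_n|^2 = 137/2.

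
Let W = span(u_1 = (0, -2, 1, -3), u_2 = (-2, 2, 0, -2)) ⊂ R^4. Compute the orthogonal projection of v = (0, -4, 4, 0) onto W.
proj_W(v) = (68/41, -148/41, 40/41, -52/41)

Set up U = [u_1 | ... | u_2] ∈ R^(4×2). The projector onto W = col(U) is P = U (U^T U)^(-1) U^T.
Compute U^T U =
  [14, 2]
  [2, 12],
and U^T v = (12, -8).
Solve U^T U · c = U^T v for the coefficients: c = (40/41, -34/41). The projection is proj_W(v) = U c.
Check: (v - proj_W(v)) · u_1 = 0  (should be 0).
Check: (v - proj_W(v)) · u_2 = 0  (should be 0).
Result: proj_W(v) = (68/41, -148/41, 40/41, -52/41).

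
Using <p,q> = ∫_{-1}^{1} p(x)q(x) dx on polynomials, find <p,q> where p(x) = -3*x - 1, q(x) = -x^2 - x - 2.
<p,q> = 20/3

Expand the product: p(x)·q(x) = 3*x^3 + 4*x^2 + 7*x + 2.
∫_{-1}^{1} of each monomial x^k gives [2/(k+1) if k even, 0 if k odd]. Integrating term-by-term (or equivalently evaluating the antiderivative F(x) = 3*x^4/4 + 4*x^3/3 + 7*x^2/2 + 2*x at the endpoints):
  F(1) − F(−1) = 91/12 − (11/12) = 20/3.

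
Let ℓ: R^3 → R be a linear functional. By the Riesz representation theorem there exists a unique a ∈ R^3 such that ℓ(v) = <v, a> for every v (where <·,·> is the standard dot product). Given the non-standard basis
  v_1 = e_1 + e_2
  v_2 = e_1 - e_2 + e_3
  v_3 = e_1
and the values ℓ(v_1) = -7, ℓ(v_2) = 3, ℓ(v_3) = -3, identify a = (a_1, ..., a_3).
a = (-3, -4, 2)

Write a = (a_1, ..., a_3) in the standard basis. For each basis vector v_i, ℓ(v_i) = <v_i, a> is a linear equation in the a_j's. Collect the n equations into a matrix system V a = ℓ, where row i of V is v_i (expressed in the standard basis). Since V is invertible (lower-triangular with 1s on the diagonal, up to permutation), solve by back-substitution:
  V =
[[1, 1, 0],
 [1, -1, 1],
 [1, 0, 0]]
  V a = (-7, 3, -3)
Solving gives a = (-3, -4, 2).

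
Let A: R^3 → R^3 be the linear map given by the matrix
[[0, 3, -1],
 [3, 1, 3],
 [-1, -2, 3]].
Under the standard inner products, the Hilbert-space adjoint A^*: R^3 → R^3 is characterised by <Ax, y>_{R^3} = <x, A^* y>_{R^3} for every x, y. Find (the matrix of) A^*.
A^* = A^T =
[[0, 3, -1],
 [3, 1, -2],
 [-1, 3, 3]]

For real matrices with standard dot products, the defining identity <Ax, y> = <x, A^* y> gives (Ax)^T y = x^T (A^*) y, i.e. x^T A^T y = x^T (A^*) y. Since this holds for all x, y, we must have A^* = A^T. Therefore
A^* =
[[0, 3, -1],
 [3, 1, -2],
 [-1, 3, 3]].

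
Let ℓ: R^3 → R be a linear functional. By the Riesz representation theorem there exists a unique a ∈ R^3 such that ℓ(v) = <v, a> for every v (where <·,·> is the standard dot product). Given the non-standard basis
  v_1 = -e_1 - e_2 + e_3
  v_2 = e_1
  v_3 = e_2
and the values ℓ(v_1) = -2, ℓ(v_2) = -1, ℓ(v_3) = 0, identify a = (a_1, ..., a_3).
a = (-1, 0, -3)

Write a = (a_1, ..., a_3) in the standard basis. For each basis vector v_i, ℓ(v_i) = <v_i, a> is a linear equation in the a_j's. Collect the n equations into a matrix system V a = ℓ, where row i of V is v_i (expressed in the standard basis). Since V is invertible (lower-triangular with 1s on the diagonal, up to permutation), solve by back-substitution:
  V =
[[-1, -1, 1],
 [1, 0, 0],
 [0, 1, 0]]
  V a = (-2, -1, 0)
Solving gives a = (-1, 0, -3).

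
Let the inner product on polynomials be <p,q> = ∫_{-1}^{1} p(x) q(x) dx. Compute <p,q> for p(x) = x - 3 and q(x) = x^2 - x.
<p,q> = -8/3

Expand the product: p(x)·q(x) = x^3 - 4*x^2 + 3*x.
∫_{-1}^{1} of each monomial x^k gives [2/(k+1) if k even, 0 if k odd]. Integrating term-by-term (or equivalently evaluating the antiderivative F(x) = x^4/4 - 4*x^3/3 + 3*x^2/2 at the endpoints):
  F(1) − F(−1) = 5/12 − (37/12) = -8/3.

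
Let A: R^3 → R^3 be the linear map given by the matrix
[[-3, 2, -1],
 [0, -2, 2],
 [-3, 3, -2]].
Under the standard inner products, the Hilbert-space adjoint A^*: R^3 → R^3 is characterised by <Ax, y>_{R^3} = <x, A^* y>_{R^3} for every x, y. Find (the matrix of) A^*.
A^* = A^T =
[[-3, 0, -3],
 [2, -2, 3],
 [-1, 2, -2]]

For real matrices with standard dot products, the defining identity <Ax, y> = <x, A^* y> gives (Ax)^T y = x^T (A^*) y, i.e. x^T A^T y = x^T (A^*) y. Since this holds for all x, y, we must have A^* = A^T. Therefore
A^* =
[[-3, 0, -3],
 [2, -2, 3],
 [-1, 2, -2]].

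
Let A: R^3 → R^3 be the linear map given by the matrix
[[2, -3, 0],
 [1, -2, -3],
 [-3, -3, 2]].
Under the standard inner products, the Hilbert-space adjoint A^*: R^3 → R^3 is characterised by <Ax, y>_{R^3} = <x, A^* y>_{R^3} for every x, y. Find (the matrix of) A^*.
A^* = A^T =
[[2, 1, -3],
 [-3, -2, -3],
 [0, -3, 2]]

For real matrices with standard dot products, the defining identity <Ax, y> = <x, A^* y> gives (Ax)^T y = x^T (A^*) y, i.e. x^T A^T y = x^T (A^*) y. Since this holds for all x, y, we must have A^* = A^T. Therefore
A^* =
[[2, 1, -3],
 [-3, -2, -3],
 [0, -3, 2]].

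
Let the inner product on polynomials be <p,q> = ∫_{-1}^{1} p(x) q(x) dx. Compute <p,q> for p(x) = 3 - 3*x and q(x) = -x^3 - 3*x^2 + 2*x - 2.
<p,q> = -104/5

Expand the product: p(x)·q(x) = 3*x^4 + 6*x^3 - 15*x^2 + 12*x - 6.
∫_{-1}^{1} of each monomial x^k gives [2/(k+1) if k even, 0 if k odd]. Integrating term-by-term (or equivalently evaluating the antiderivative F(x) = 3*x^5/5 + 3*x^4/2 - 5*x^3 + 6*x^2 - 6*x at the endpoints):
  F(1) − F(−1) = -29/10 − (179/10) = -104/5.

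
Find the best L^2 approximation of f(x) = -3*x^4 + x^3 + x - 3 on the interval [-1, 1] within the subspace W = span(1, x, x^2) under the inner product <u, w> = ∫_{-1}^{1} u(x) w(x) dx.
g(x) = -18*x^2/7 + 8*x/5 - 96/35

The best approximation g ∈ W is the orthogonal projection of f onto W. Writing g = a_0 + a_1 x + a_2 x^2, the coefficients solve the normal equations G · a = b where
  G_{ij} = <φ_i, φ_j> and b_i = <f, φ_i>, with φ_0 = 1, φ_1 = x, φ_2 = x^2.
G =
  [2, 0, 2/3]
  [0, 2/3, 0]
  [2/3, 0, 2/5],
b = (-36/5, 16/15, -20/7).
Solving gives a_0 = -96/35, a_1 = 8/5, a_2 = -18/7, so
  g(x) = -18*x^2/7 + 8*x/5 - 96/35.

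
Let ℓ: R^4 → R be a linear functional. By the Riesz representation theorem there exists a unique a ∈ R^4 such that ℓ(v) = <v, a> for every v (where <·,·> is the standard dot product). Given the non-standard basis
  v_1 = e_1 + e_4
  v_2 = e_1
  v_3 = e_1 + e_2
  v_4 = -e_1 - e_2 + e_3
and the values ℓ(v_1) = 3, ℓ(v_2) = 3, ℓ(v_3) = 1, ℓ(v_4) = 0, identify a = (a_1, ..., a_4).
a = (3, -2, 1, 0)

Write a = (a_1, ..., a_4) in the standard basis. For each basis vector v_i, ℓ(v_i) = <v_i, a> is a linear equation in the a_j's. Collect the n equations into a matrix system V a = ℓ, where row i of V is v_i (expressed in the standard basis). Since V is invertible (lower-triangular with 1s on the diagonal, up to permutation), solve by back-substitution:
  V =
[[1, 0, 0, 1],
 [1, 0, 0, 0],
 [1, 1, 0, 0],
 [-1, -1, 1, 0]]
  V a = (3, 3, 1, 0)
Solving gives a = (3, -2, 1, 0).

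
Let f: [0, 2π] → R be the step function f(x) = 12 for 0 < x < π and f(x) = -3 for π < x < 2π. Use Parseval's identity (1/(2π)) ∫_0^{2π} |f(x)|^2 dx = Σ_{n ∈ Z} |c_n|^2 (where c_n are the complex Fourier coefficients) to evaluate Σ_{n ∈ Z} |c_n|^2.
Σ |c_n|^2 = 153/2

Parseval equates the L^2 energy of f (normalised by 1/(2π)) with the ℓ^2 sum of its Fourier coefficients: (1/(2π)) ∫_0^{2π} |f|^2 = Σ |c_n|^2.
Compute the left side: (1/(2π)) [∫_0^π 12^2 dx + ∫_π^{2π} (-3)^2 dx] = (1/(2π)) · (144π + 9π) = (144 + 9)/2 = 153/2.
So Σ_{n ∈ Z} |c_n|^2 = 153/2.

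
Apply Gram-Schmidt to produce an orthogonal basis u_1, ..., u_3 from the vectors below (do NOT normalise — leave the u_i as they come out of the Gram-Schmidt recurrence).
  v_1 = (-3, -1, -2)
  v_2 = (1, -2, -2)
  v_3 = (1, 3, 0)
Orthogonal basis:
  u_1 = (-3, -1, -2)
  u_2 = (23/14, -25/14, -11/7)
  u_3 = (4/9, 16/9, -14/9)

Apply the Gram-Schmidt recurrence
  u_1 = v_1
  u_i = v_i − Σ_{j<i} ((v_i · u_j) / (u_j · u_j)) · u_j.

Step by step this gives:
  u_1 = (-3, -1, -2)
  u_2 = (23/14, -25/14, -11/7)
  u_3 = (4/9, 16/9, -14/9)

Orthogonality check:
  u_2 · u_1 = 0 (should be 0)
  u_3 · u_1 = 0 (should be 0)
  u_3 · u_2 = 0 (should be 0)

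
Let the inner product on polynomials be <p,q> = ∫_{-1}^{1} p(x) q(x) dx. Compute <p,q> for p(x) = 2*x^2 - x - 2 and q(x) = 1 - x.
<p,q> = -2

Expand the product: p(x)·q(x) = -2*x^3 + 3*x^2 + x - 2.
∫_{-1}^{1} of each monomial x^k gives [2/(k+1) if k even, 0 if k odd]. Integrating term-by-term (or equivalently evaluating the antiderivative F(x) = -x^4/2 + x^3 + x^2/2 - 2*x at the endpoints):
  F(1) − F(−1) = -1 − (1) = -2.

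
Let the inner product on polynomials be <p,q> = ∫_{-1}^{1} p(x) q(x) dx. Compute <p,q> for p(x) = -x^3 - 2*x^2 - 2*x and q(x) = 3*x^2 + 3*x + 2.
<p,q> = -154/15

Expand the product: p(x)·q(x) = -3*x^5 - 9*x^4 - 14*x^3 - 10*x^2 - 4*x.
∫_{-1}^{1} of each monomial x^k gives [2/(k+1) if k even, 0 if k odd]. Integrating term-by-term (or equivalently evaluating the antiderivative F(x) = -x^6/2 - 9*x^5/5 - 7*x^4/2 - 10*x^3/3 - 2*x^2 at the endpoints):
  F(1) − F(−1) = -167/15 − (-13/15) = -154/15.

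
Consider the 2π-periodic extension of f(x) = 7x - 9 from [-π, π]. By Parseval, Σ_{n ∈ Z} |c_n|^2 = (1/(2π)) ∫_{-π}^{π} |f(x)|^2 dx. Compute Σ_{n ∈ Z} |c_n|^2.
Σ |c_n|^2 = 49π^2/3 + 81

Expand and integrate term by term over [-π, π]:
  ∫ (7x)^2 dx = 49·(2π^3/3); ∫ 2·7·(-9)·x dx = 0 (odd integrand); ∫ (-9)^2 dx = 81·2π.
So (1/(2π)) ∫_{-π}^{π} (7x - 9)^2 dx = 49π^2/3 + 81 = 49π^2/3 + 81.
Parseval ⇒ Σ |c_n|^2 = 49π^2/3 + 81.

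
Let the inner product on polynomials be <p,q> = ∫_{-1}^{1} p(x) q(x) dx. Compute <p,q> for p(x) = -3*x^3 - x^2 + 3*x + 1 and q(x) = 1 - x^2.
<p,q> = 16/15

Expand the product: p(x)·q(x) = 3*x^5 + x^4 - 6*x^3 - 2*x^2 + 3*x + 1.
∫_{-1}^{1} of each monomial x^k gives [2/(k+1) if k even, 0 if k odd]. Integrating term-by-term (or equivalently evaluating the antiderivative F(x) = x^6/2 + x^5/5 - 3*x^4/2 - 2*x^3/3 + 3*x^2/2 + x at the endpoints):
  F(1) − F(−1) = 31/30 − (-1/30) = 16/15.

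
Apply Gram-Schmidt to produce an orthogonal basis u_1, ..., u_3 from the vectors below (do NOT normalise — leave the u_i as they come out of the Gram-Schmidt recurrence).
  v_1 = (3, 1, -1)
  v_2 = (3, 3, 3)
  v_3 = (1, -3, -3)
Orthogonal basis:
  u_1 = (3, 1, -1)
  u_2 = (6/11, 24/11, 42/11)
  u_3 = (2/3, -4/3, 2/3)

Apply the Gram-Schmidt recurrence
  u_1 = v_1
  u_i = v_i − Σ_{j<i} ((v_i · u_j) / (u_j · u_j)) · u_j.

Step by step this gives:
  u_1 = (3, 1, -1)
  u_2 = (6/11, 24/11, 42/11)
  u_3 = (2/3, -4/3, 2/3)

Orthogonality check:
  u_2 · u_1 = 0 (should be 0)
  u_3 · u_1 = 0 (should be 0)
  u_3 · u_2 = 0 (should be 0)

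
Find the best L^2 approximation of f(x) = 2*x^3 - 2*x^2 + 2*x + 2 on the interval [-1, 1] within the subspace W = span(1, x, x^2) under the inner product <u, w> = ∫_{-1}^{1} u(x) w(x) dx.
g(x) = -2*x^2 + 16*x/5 + 2

The best approximation g ∈ W is the orthogonal projection of f onto W. Writing g = a_0 + a_1 x + a_2 x^2, the coefficients solve the normal equations G · a = b where
  G_{ij} = <φ_i, φ_j> and b_i = <f, φ_i>, with φ_0 = 1, φ_1 = x, φ_2 = x^2.
G =
  [2, 0, 2/3]
  [0, 2/3, 0]
  [2/3, 0, 2/5],
b = (8/3, 32/15, 8/15).
Solving gives a_0 = 2, a_1 = 16/5, a_2 = -2, so
  g(x) = -2*x^2 + 16*x/5 + 2.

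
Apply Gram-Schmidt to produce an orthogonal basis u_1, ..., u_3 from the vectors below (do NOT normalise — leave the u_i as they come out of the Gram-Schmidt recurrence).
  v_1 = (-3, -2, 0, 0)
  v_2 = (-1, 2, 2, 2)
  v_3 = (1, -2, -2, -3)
Orthogonal basis:
  u_1 = (-3, -2, 0, 0)
  u_2 = (-16/13, 24/13, 2, 2)
  u_3 = (-4/21, 2/7, 13/42, -29/42)

Apply the Gram-Schmidt recurrence
  u_1 = v_1
  u_i = v_i − Σ_{j<i} ((v_i · u_j) / (u_j · u_j)) · u_j.

Step by step this gives:
  u_1 = (-3, -2, 0, 0)
  u_2 = (-16/13, 24/13, 2, 2)
  u_3 = (-4/21, 2/7, 13/42, -29/42)

Orthogonality check:
  u_2 · u_1 = 0 (should be 0)
  u_3 · u_1 = 0 (should be 0)
  u_3 · u_2 = 0 (should be 0)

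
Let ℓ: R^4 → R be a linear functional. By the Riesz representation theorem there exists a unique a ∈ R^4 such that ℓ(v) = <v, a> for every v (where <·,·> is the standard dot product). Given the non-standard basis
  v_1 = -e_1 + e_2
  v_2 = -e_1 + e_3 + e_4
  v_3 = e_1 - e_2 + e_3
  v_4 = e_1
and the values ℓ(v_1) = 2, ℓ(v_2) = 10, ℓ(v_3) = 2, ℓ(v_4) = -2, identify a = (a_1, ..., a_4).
a = (-2, 0, 4, 4)

Write a = (a_1, ..., a_4) in the standard basis. For each basis vector v_i, ℓ(v_i) = <v_i, a> is a linear equation in the a_j's. Collect the n equations into a matrix system V a = ℓ, where row i of V is v_i (expressed in the standard basis). Since V is invertible (lower-triangular with 1s on the diagonal, up to permutation), solve by back-substitution:
  V =
[[-1, 1, 0, 0],
 [-1, 0, 1, 1],
 [1, -1, 1, 0],
 [1, 0, 0, 0]]
  V a = (2, 10, 2, -2)
Solving gives a = (-2, 0, 4, 4).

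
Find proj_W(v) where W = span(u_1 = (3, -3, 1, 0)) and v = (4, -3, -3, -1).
proj_W(v) = (54/19, -54/19, 18/19, 0)

Set up U = [u_1 | ... | u_1] ∈ R^(4×1). The projector onto W = col(U) is P = U (U^T U)^(-1) U^T.
Compute U^T U =
  [19],
and U^T v = (18).
Solve U^T U · c = U^T v for the coefficients: c = (18/19). The projection is proj_W(v) = U c.
Check: (v - proj_W(v)) · u_1 = 0  (should be 0).
Result: proj_W(v) = (54/19, -54/19, 18/19, 0).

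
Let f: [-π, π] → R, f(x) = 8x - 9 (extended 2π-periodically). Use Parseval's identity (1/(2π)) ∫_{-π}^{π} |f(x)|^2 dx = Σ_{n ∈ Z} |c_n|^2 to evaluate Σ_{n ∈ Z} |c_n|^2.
Σ |c_n|^2 = 64π^2/3 + 81

Expand and integrate term by term over [-π, π]:
  ∫ (8x)^2 dx = 64·(2π^3/3); ∫ 2·8·(-9)·x dx = 0 (odd integrand); ∫ (-9)^2 dx = 81·2π.
So (1/(2π)) ∫_{-π}^{π} (8x - 9)^2 dx = 64π^2/3 + 81 = 64π^2/3 + 81.
Parseval ⇒ Σ |c_n|^2 = 64π^2/3 + 81.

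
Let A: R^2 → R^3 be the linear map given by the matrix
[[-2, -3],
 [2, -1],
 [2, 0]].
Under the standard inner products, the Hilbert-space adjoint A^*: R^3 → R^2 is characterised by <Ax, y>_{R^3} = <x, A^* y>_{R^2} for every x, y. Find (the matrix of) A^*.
A^* = A^T =
[[-2, 2, 2],
 [-3, -1, 0]]

For real matrices with standard dot products, the defining identity <Ax, y> = <x, A^* y> gives (Ax)^T y = x^T (A^*) y, i.e. x^T A^T y = x^T (A^*) y. Since this holds for all x, y, we must have A^* = A^T. Therefore
A^* =
[[-2, 2, 2],
 [-3, -1, 0]].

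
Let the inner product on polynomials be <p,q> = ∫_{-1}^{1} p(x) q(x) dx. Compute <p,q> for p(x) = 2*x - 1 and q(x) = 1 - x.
<p,q> = -10/3

Expand the product: p(x)·q(x) = -2*x^2 + 3*x - 1.
∫_{-1}^{1} of each monomial x^k gives [2/(k+1) if k even, 0 if k odd]. Integrating term-by-term (or equivalently evaluating the antiderivative F(x) = -2*x^3/3 + 3*x^2/2 - x at the endpoints):
  F(1) − F(−1) = -1/6 − (19/6) = -10/3.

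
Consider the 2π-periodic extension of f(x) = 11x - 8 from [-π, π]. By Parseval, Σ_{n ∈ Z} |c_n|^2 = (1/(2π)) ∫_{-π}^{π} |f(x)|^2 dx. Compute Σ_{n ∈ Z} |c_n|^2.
Σ |c_n|^2 = 121π^2/3 + 64

Expand and integrate term by term over [-π, π]:
  ∫ (11x)^2 dx = 121·(2π^3/3); ∫ 2·11·(-8)·x dx = 0 (odd integrand); ∫ (-8)^2 dx = 64·2π.
So (1/(2π)) ∫_{-π}^{π} (11x - 8)^2 dx = 121π^2/3 + 64 = 121π^2/3 + 64.
Parseval ⇒ Σ |c_n|^2 = 121π^2/3 + 64.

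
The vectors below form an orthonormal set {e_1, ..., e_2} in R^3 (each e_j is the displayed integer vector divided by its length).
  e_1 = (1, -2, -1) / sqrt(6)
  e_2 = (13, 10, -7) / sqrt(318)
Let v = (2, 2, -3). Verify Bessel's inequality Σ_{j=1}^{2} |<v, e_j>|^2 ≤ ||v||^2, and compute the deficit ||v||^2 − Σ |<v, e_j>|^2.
Σ |<v, e_j>|^2 = 757/53; ||v||^2 = 17; deficit = 144/53

Write each e_j = u_j / sqrt(<u_j, u_j>) where u_j is the displayed integer vector. Then <v, e_j> = <v, u_j> / sqrt(<u_j, u_j>), so |<v, e_j>|^2 = <v, u_j>^2 / <u_j, u_j>.
Coefficients: <v, e_1> = 1/sqrt(6), <v, e_2> = 67/sqrt(318).
Square and sum: Σ |<v, e_j>|^2 = 757/53.
Compute ||v||^2 = v·v = 17.
Deficit = 17 − 757/53 = 144/53 ≥ 0, confirming Bessel's inequality. (The deficit equals ||v − Σ <v,e_j> e_j||^2, the squared distance from v to span{e_j}.)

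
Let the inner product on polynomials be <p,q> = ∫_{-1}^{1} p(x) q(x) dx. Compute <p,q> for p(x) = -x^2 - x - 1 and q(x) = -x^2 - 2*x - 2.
<p,q> = 116/15

Expand the product: p(x)·q(x) = x^4 + 3*x^3 + 5*x^2 + 4*x + 2.
∫_{-1}^{1} of each monomial x^k gives [2/(k+1) if k even, 0 if k odd]. Integrating term-by-term (or equivalently evaluating the antiderivative F(x) = x^5/5 + 3*x^4/4 + 5*x^3/3 + 2*x^2 + 2*x at the endpoints):
  F(1) − F(−1) = 397/60 − (-67/60) = 116/15.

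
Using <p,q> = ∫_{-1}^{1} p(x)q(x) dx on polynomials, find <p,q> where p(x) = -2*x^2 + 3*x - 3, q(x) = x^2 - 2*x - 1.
<p,q> = 8/15

Expand the product: p(x)·q(x) = -2*x^4 + 7*x^3 - 7*x^2 + 3*x + 3.
∫_{-1}^{1} of each monomial x^k gives [2/(k+1) if k even, 0 if k odd]. Integrating term-by-term (or equivalently evaluating the antiderivative F(x) = -2*x^5/5 + 7*x^4/4 - 7*x^3/3 + 3*x^2/2 + 3*x at the endpoints):
  F(1) − F(−1) = 211/60 − (179/60) = 8/15.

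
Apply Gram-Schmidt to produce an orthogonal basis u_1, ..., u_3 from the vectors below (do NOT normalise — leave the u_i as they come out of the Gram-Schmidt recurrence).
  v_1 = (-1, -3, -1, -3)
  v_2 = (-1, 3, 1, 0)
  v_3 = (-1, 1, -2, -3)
Orthogonal basis:
  u_1 = (-1, -3, -1, -3)
  u_2 = (-29/20, 33/20, 11/20, -27/20)
  u_3 = (99/139, 127/139, -282/139, -66/139)

Apply the Gram-Schmidt recurrence
  u_1 = v_1
  u_i = v_i − Σ_{j<i} ((v_i · u_j) / (u_j · u_j)) · u_j.

Step by step this gives:
  u_1 = (-1, -3, -1, -3)
  u_2 = (-29/20, 33/20, 11/20, -27/20)
  u_3 = (99/139, 127/139, -282/139, -66/139)

Orthogonality check:
  u_2 · u_1 = 0 (should be 0)
  u_3 · u_1 = 0 (should be 0)
  u_3 · u_2 = 0 (should be 0)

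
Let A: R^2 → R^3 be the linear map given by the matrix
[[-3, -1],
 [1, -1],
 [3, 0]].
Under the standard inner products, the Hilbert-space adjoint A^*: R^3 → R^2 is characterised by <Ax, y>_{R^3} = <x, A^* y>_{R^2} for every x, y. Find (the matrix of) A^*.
A^* = A^T =
[[-3, 1, 3],
 [-1, -1, 0]]

For real matrices with standard dot products, the defining identity <Ax, y> = <x, A^* y> gives (Ax)^T y = x^T (A^*) y, i.e. x^T A^T y = x^T (A^*) y. Since this holds for all x, y, we must have A^* = A^T. Therefore
A^* =
[[-3, 1, 3],
 [-1, -1, 0]].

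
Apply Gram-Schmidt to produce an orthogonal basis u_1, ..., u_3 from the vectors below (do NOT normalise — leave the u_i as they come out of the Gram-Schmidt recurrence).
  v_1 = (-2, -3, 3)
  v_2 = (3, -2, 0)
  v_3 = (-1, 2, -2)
Orthogonal basis:
  u_1 = (-2, -3, 3)
  u_2 = (3, -2, 0)
  u_3 = (-42/143, -63/143, -7/11)

Apply the Gram-Schmidt recurrence
  u_1 = v_1
  u_i = v_i − Σ_{j<i} ((v_i · u_j) / (u_j · u_j)) · u_j.

Step by step this gives:
  u_1 = (-2, -3, 3)
  u_2 = (3, -2, 0)
  u_3 = (-42/143, -63/143, -7/11)

Orthogonality check:
  u_2 · u_1 = 0 (should be 0)
  u_3 · u_1 = 0 (should be 0)
  u_3 · u_2 = 0 (should be 0)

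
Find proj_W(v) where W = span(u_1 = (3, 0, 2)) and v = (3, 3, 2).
proj_W(v) = (3, 0, 2)

Set up U = [u_1 | ... | u_1] ∈ R^(3×1). The projector onto W = col(U) is P = U (U^T U)^(-1) U^T.
Compute U^T U =
  [13],
and U^T v = (13).
Solve U^T U · c = U^T v for the coefficients: c = (1). The projection is proj_W(v) = U c.
Check: (v - proj_W(v)) · u_1 = 0  (should be 0).
Result: proj_W(v) = (3, 0, 2).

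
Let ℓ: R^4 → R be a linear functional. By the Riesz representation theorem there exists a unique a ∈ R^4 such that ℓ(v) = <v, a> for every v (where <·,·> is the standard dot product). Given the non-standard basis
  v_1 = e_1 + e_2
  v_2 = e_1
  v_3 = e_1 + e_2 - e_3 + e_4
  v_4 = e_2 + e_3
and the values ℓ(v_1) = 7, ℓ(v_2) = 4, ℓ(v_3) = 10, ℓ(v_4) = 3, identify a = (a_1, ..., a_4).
a = (4, 3, 0, 3)

Write a = (a_1, ..., a_4) in the standard basis. For each basis vector v_i, ℓ(v_i) = <v_i, a> is a linear equation in the a_j's. Collect the n equations into a matrix system V a = ℓ, where row i of V is v_i (expressed in the standard basis). Since V is invertible (lower-triangular with 1s on the diagonal, up to permutation), solve by back-substitution:
  V =
[[1, 1, 0, 0],
 [1, 0, 0, 0],
 [1, 1, -1, 1],
 [0, 1, 1, 0]]
  V a = (7, 4, 10, 3)
Solving gives a = (4, 3, 0, 3).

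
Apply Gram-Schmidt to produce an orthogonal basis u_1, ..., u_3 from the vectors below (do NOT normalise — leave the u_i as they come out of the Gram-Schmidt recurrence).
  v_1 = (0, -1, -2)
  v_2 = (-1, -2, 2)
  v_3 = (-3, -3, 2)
Orthogonal basis:
  u_1 = (0, -1, -2)
  u_2 = (-1, -12/5, 6/5)
  u_3 = (-60/41, 20/41, -10/41)

Apply the Gram-Schmidt recurrence
  u_1 = v_1
  u_i = v_i − Σ_{j<i} ((v_i · u_j) / (u_j · u_j)) · u_j.

Step by step this gives:
  u_1 = (0, -1, -2)
  u_2 = (-1, -12/5, 6/5)
  u_3 = (-60/41, 20/41, -10/41)

Orthogonality check:
  u_2 · u_1 = 0 (should be 0)
  u_3 · u_1 = 0 (should be 0)
  u_3 · u_2 = 0 (should be 0)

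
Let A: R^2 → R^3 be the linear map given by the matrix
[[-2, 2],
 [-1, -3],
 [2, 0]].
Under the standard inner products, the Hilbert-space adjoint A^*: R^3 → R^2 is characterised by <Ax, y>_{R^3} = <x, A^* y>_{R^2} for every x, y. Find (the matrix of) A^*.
A^* = A^T =
[[-2, -1, 2],
 [2, -3, 0]]

For real matrices with standard dot products, the defining identity <Ax, y> = <x, A^* y> gives (Ax)^T y = x^T (A^*) y, i.e. x^T A^T y = x^T (A^*) y. Since this holds for all x, y, we must have A^* = A^T. Therefore
A^* =
[[-2, -1, 2],
 [2, -3, 0]].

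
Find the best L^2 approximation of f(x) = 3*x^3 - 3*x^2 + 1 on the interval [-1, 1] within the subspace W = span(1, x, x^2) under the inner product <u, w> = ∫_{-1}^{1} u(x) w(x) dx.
g(x) = -3*x^2 + 9*x/5 + 1

The best approximation g ∈ W is the orthogonal projection of f onto W. Writing g = a_0 + a_1 x + a_2 x^2, the coefficients solve the normal equations G · a = b where
  G_{ij} = <φ_i, φ_j> and b_i = <f, φ_i>, with φ_0 = 1, φ_1 = x, φ_2 = x^2.
G =
  [2, 0, 2/3]
  [0, 2/3, 0]
  [2/3, 0, 2/5],
b = (0, 6/5, -8/15).
Solving gives a_0 = 1, a_1 = 9/5, a_2 = -3, so
  g(x) = -3*x^2 + 9*x/5 + 1.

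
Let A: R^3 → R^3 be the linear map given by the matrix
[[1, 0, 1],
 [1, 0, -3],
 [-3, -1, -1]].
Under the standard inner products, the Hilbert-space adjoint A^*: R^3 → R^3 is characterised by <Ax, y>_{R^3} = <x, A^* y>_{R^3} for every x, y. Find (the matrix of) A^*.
A^* = A^T =
[[1, 1, -3],
 [0, 0, -1],
 [1, -3, -1]]

For real matrices with standard dot products, the defining identity <Ax, y> = <x, A^* y> gives (Ax)^T y = x^T (A^*) y, i.e. x^T A^T y = x^T (A^*) y. Since this holds for all x, y, we must have A^* = A^T. Therefore
A^* =
[[1, 1, -3],
 [0, 0, -1],
 [1, -3, -1]].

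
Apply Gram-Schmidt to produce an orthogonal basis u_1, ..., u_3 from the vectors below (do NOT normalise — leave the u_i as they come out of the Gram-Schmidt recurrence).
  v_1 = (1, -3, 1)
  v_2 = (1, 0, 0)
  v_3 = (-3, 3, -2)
Orthogonal basis:
  u_1 = (1, -3, 1)
  u_2 = (10/11, 3/11, -1/11)
  u_3 = (0, -3/10, -9/10)

Apply the Gram-Schmidt recurrence
  u_1 = v_1
  u_i = v_i − Σ_{j<i} ((v_i · u_j) / (u_j · u_j)) · u_j.

Step by step this gives:
  u_1 = (1, -3, 1)
  u_2 = (10/11, 3/11, -1/11)
  u_3 = (0, -3/10, -9/10)

Orthogonality check:
  u_2 · u_1 = 0 (should be 0)
  u_3 · u_1 = 0 (should be 0)
  u_3 · u_2 = 0 (should be 0)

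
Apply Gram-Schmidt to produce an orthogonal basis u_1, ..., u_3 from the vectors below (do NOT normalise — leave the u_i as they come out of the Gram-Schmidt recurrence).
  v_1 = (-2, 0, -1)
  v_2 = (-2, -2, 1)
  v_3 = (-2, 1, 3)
Orthogonal basis:
  u_1 = (-2, 0, -1)
  u_2 = (-4/5, -2, 8/5)
  u_3 = (-10/9, 20/9, 20/9)

Apply the Gram-Schmidt recurrence
  u_1 = v_1
  u_i = v_i − Σ_{j<i} ((v_i · u_j) / (u_j · u_j)) · u_j.

Step by step this gives:
  u_1 = (-2, 0, -1)
  u_2 = (-4/5, -2, 8/5)
  u_3 = (-10/9, 20/9, 20/9)

Orthogonality check:
  u_2 · u_1 = 0 (should be 0)
  u_3 · u_1 = 0 (should be 0)
  u_3 · u_2 = 0 (should be 0)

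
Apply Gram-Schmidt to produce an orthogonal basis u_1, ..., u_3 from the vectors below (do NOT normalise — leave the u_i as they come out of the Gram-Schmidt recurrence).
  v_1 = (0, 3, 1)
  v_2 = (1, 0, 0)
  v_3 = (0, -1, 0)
Orthogonal basis:
  u_1 = (0, 3, 1)
  u_2 = (1, 0, 0)
  u_3 = (0, -1/10, 3/10)

Apply the Gram-Schmidt recurrence
  u_1 = v_1
  u_i = v_i − Σ_{j<i} ((v_i · u_j) / (u_j · u_j)) · u_j.

Step by step this gives:
  u_1 = (0, 3, 1)
  u_2 = (1, 0, 0)
  u_3 = (0, -1/10, 3/10)

Orthogonality check:
  u_2 · u_1 = 0 (should be 0)
  u_3 · u_1 = 0 (should be 0)
  u_3 · u_2 = 0 (should be 0)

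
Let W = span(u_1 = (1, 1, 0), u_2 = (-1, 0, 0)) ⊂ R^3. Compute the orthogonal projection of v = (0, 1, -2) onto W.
proj_W(v) = (0, 1, 0)

Set up U = [u_1 | ... | u_2] ∈ R^(3×2). The projector onto W = col(U) is P = U (U^T U)^(-1) U^T.
Compute U^T U =
  [2, -1]
  [-1, 1],
and U^T v = (1, 0).
Solve U^T U · c = U^T v for the coefficients: c = (1, 1). The projection is proj_W(v) = U c.
Check: (v - proj_W(v)) · u_1 = 0  (should be 0).
Check: (v - proj_W(v)) · u_2 = 0  (should be 0).
Result: proj_W(v) = (0, 1, 0).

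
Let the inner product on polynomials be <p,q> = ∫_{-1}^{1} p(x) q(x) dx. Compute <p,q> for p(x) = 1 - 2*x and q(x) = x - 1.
<p,q> = -10/3

Expand the product: p(x)·q(x) = -2*x^2 + 3*x - 1.
∫_{-1}^{1} of each monomial x^k gives [2/(k+1) if k even, 0 if k odd]. Integrating term-by-term (or equivalently evaluating the antiderivative F(x) = -2*x^3/3 + 3*x^2/2 - x at the endpoints):
  F(1) − F(−1) = -1/6 − (19/6) = -10/3.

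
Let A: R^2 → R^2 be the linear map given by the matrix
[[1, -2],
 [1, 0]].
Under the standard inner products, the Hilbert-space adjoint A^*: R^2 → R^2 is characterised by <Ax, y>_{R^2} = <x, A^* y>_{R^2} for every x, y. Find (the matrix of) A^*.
A^* = A^T =
[[1, 1],
 [-2, 0]]

For real matrices with standard dot products, the defining identity <Ax, y> = <x, A^* y> gives (Ax)^T y = x^T (A^*) y, i.e. x^T A^T y = x^T (A^*) y. Since this holds for all x, y, we must have A^* = A^T. Therefore
A^* =
[[1, 1],
 [-2, 0]].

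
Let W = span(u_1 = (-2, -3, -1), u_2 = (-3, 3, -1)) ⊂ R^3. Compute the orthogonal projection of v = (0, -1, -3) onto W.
proj_W(v) = (-132/131, -153/131, -63/131)

Set up U = [u_1 | ... | u_2] ∈ R^(3×2). The projector onto W = col(U) is P = U (U^T U)^(-1) U^T.
Compute U^T U =
  [14, -2]
  [-2, 19],
and U^T v = (6, 0).
Solve U^T U · c = U^T v for the coefficients: c = (57/131, 6/131). The projection is proj_W(v) = U c.
Check: (v - proj_W(v)) · u_1 = 0  (should be 0).
Check: (v - proj_W(v)) · u_2 = 0  (should be 0).
Result: proj_W(v) = (-132/131, -153/131, -63/131).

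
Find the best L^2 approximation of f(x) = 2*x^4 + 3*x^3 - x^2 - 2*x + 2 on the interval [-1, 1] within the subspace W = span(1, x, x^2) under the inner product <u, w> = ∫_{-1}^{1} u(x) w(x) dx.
g(x) = 5*x^2/7 - x/5 + 64/35

The best approximation g ∈ W is the orthogonal projection of f onto W. Writing g = a_0 + a_1 x + a_2 x^2, the coefficients solve the normal equations G · a = b where
  G_{ij} = <φ_i, φ_j> and b_i = <f, φ_i>, with φ_0 = 1, φ_1 = x, φ_2 = x^2.
G =
  [2, 0, 2/3]
  [0, 2/3, 0]
  [2/3, 0, 2/5],
b = (62/15, -2/15, 158/105).
Solving gives a_0 = 64/35, a_1 = -1/5, a_2 = 5/7, so
  g(x) = 5*x^2/7 - x/5 + 64/35.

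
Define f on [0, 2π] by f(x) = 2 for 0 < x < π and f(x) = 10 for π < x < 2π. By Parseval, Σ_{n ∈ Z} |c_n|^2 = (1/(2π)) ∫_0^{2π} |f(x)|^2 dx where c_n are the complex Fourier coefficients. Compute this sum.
Σ |c_n|^2 = 52

Parseval equates the L^2 energy of f (normalised by 1/(2π)) with the ℓ^2 sum of its Fourier coefficients: (1/(2π)) ∫_0^{2π} |f|^2 = Σ |c_n|^2.
Compute the left side: (1/(2π)) [∫_0^π 2^2 dx + ∫_π^{2π} 10^2 dx] = (1/(2π)) · (4π + 100π) = (4 + 100)/2 = 52.
So Σ_{n ∈ Z} |c_n|^2 = 52.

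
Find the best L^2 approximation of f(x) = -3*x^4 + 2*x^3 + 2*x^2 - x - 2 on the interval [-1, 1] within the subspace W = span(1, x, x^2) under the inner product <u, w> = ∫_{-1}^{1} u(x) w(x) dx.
g(x) = -4*x^2/7 + x/5 - 61/35

The best approximation g ∈ W is the orthogonal projection of f onto W. Writing g = a_0 + a_1 x + a_2 x^2, the coefficients solve the normal equations G · a = b where
  G_{ij} = <φ_i, φ_j> and b_i = <f, φ_i>, with φ_0 = 1, φ_1 = x, φ_2 = x^2.
G =
  [2, 0, 2/3]
  [0, 2/3, 0]
  [2/3, 0, 2/5],
b = (-58/15, 2/15, -146/105).
Solving gives a_0 = -61/35, a_1 = 1/5, a_2 = -4/7, so
  g(x) = -4*x^2/7 + x/5 - 61/35.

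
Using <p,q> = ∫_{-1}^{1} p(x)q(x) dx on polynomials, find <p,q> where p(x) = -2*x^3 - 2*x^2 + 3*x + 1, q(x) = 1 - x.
<p,q> = -8/15

Expand the product: p(x)·q(x) = 2*x^4 - 5*x^2 + 2*x + 1.
∫_{-1}^{1} of each monomial x^k gives [2/(k+1) if k even, 0 if k odd]. Integrating term-by-term (or equivalently evaluating the antiderivative F(x) = 2*x^5/5 - 5*x^3/3 + x^2 + x at the endpoints):
  F(1) − F(−1) = 11/15 − (19/15) = -8/15.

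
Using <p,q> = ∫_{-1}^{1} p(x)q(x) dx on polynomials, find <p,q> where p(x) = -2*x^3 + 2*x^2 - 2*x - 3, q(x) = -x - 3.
<p,q> = 242/15

Expand the product: p(x)·q(x) = 2*x^4 + 4*x^3 - 4*x^2 + 9*x + 9.
∫_{-1}^{1} of each monomial x^k gives [2/(k+1) if k even, 0 if k odd]. Integrating term-by-term (or equivalently evaluating the antiderivative F(x) = 2*x^5/5 + x^4 - 4*x^3/3 + 9*x^2/2 + 9*x at the endpoints):
  F(1) − F(−1) = 407/30 − (-77/30) = 242/15.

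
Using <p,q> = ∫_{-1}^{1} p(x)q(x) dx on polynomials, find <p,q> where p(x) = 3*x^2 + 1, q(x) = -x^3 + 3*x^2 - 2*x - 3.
<p,q> = -32/5

Expand the product: p(x)·q(x) = -3*x^5 + 9*x^4 - 7*x^3 - 6*x^2 - 2*x - 3.
∫_{-1}^{1} of each monomial x^k gives [2/(k+1) if k even, 0 if k odd]. Integrating term-by-term (or equivalently evaluating the antiderivative F(x) = -x^6/2 + 9*x^5/5 - 7*x^4/4 - 2*x^3 - x^2 - 3*x at the endpoints):
  F(1) − F(−1) = -129/20 − (-1/20) = -32/5.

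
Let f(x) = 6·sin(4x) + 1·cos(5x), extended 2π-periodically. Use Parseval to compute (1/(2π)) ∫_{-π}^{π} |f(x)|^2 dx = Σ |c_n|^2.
Σ |c_n|^2 = 37/2

Expand |f|^2 and use orthogonality of {sin(nx), cos(mx)} on [-π, π]:
  ∫_{-π}^{π} sin(nx)^2 dx = π, ∫ cos(mx)^2 dx = π, and cross terms integrate to 0.
So ∫_{-π}^{π} f(x)^2 dx = 6^2 · π + 1^2 · π = (36 + 1)π.
Divide by 2π: (36 + 1)/2 = 37/2.
By Parseval, this equals Σ |c_n|^2.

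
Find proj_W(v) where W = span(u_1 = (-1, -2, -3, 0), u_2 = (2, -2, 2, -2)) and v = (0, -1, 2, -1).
proj_W(v) = (14/13, -8/13, 18/13, -12/13)

Set up U = [u_1 | ... | u_2] ∈ R^(4×2). The projector onto W = col(U) is P = U (U^T U)^(-1) U^T.
Compute U^T U =
  [14, -4]
  [-4, 16],
and U^T v = (-4, 8).
Solve U^T U · c = U^T v for the coefficients: c = (-2/13, 6/13). The projection is proj_W(v) = U c.
Check: (v - proj_W(v)) · u_1 = 0  (should be 0).
Check: (v - proj_W(v)) · u_2 = 0  (should be 0).
Result: proj_W(v) = (14/13, -8/13, 18/13, -12/13).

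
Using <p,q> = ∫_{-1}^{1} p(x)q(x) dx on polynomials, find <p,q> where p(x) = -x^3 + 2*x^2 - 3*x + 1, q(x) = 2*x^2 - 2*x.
<p,q> = 116/15

Expand the product: p(x)·q(x) = -2*x^5 + 6*x^4 - 10*x^3 + 8*x^2 - 2*x.
∫_{-1}^{1} of each monomial x^k gives [2/(k+1) if k even, 0 if k odd]. Integrating term-by-term (or equivalently evaluating the antiderivative F(x) = -x^6/3 + 6*x^5/5 - 5*x^4/2 + 8*x^3/3 - x^2 at the endpoints):
  F(1) − F(−1) = 1/30 − (-77/10) = 116/15.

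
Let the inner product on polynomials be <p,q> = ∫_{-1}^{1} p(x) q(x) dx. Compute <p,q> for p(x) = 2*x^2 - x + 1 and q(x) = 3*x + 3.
<p,q> = 8

Expand the product: p(x)·q(x) = 6*x^3 + 3*x^2 + 3.
∫_{-1}^{1} of each monomial x^k gives [2/(k+1) if k even, 0 if k odd]. Integrating term-by-term (or equivalently evaluating the antiderivative F(x) = 3*x^4/2 + x^3 + 3*x at the endpoints):
  F(1) − F(−1) = 11/2 − (-5/2) = 8.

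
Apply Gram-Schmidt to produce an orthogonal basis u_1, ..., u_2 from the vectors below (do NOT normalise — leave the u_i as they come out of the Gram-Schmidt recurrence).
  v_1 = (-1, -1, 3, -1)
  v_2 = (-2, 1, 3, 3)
Orthogonal basis:
  u_1 = (-1, -1, 3, -1)
  u_2 = (-17/12, 19/12, 5/4, 43/12)

Apply the Gram-Schmidt recurrence
  u_1 = v_1
  u_i = v_i − Σ_{j<i} ((v_i · u_j) / (u_j · u_j)) · u_j.

Step by step this gives:
  u_1 = (-1, -1, 3, -1)
  u_2 = (-17/12, 19/12, 5/4, 43/12)

Orthogonality check:
  u_2 · u_1 = 0 (should be 0)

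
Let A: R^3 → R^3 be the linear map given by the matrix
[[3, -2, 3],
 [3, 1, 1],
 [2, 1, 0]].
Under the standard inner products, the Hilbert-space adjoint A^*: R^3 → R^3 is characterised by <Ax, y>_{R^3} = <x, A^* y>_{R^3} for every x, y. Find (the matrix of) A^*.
A^* = A^T =
[[3, 3, 2],
 [-2, 1, 1],
 [3, 1, 0]]

For real matrices with standard dot products, the defining identity <Ax, y> = <x, A^* y> gives (Ax)^T y = x^T (A^*) y, i.e. x^T A^T y = x^T (A^*) y. Since this holds for all x, y, we must have A^* = A^T. Therefore
A^* =
[[3, 3, 2],
 [-2, 1, 1],
 [3, 1, 0]].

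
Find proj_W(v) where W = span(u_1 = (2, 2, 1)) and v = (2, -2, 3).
proj_W(v) = (2/3, 2/3, 1/3)

Set up U = [u_1 | ... | u_1] ∈ R^(3×1). The projector onto W = col(U) is P = U (U^T U)^(-1) U^T.
Compute U^T U =
  [9],
and U^T v = (3).
Solve U^T U · c = U^T v for the coefficients: c = (1/3). The projection is proj_W(v) = U c.
Check: (v - proj_W(v)) · u_1 = 0  (should be 0).
Result: proj_W(v) = (2/3, 2/3, 1/3).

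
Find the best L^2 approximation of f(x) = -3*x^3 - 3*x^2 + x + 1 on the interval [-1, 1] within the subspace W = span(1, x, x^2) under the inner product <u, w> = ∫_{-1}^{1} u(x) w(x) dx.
g(x) = -3*x^2 - 4*x/5 + 1

The best approximation g ∈ W is the orthogonal projection of f onto W. Writing g = a_0 + a_1 x + a_2 x^2, the coefficients solve the normal equations G · a = b where
  G_{ij} = <φ_i, φ_j> and b_i = <f, φ_i>, with φ_0 = 1, φ_1 = x, φ_2 = x^2.
G =
  [2, 0, 2/3]
  [0, 2/3, 0]
  [2/3, 0, 2/5],
b = (0, -8/15, -8/15).
Solving gives a_0 = 1, a_1 = -4/5, a_2 = -3, so
  g(x) = -3*x^2 - 4*x/5 + 1.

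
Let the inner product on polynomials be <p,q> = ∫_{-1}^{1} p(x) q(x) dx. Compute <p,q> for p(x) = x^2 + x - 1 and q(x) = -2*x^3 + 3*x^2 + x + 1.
<p,q> = -34/15

Expand the product: p(x)·q(x) = -2*x^5 + x^4 + 6*x^3 - x^2 - 1.
∫_{-1}^{1} of each monomial x^k gives [2/(k+1) if k even, 0 if k odd]. Integrating term-by-term (or equivalently evaluating the antiderivative F(x) = -x^6/3 + x^5/5 + 3*x^4/2 - x^3/3 - x at the endpoints):
  F(1) − F(−1) = 1/30 − (23/10) = -34/15.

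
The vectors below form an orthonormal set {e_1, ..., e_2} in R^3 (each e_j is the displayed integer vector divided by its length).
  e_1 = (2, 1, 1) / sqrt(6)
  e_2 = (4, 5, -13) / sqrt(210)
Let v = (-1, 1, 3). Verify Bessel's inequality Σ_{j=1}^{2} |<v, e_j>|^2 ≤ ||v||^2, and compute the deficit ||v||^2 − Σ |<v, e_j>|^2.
Σ |<v, e_j>|^2 = 264/35; ||v||^2 = 11; deficit = 121/35

Write each e_j = u_j / sqrt(<u_j, u_j>) where u_j is the displayed integer vector. Then <v, e_j> = <v, u_j> / sqrt(<u_j, u_j>), so |<v, e_j>|^2 = <v, u_j>^2 / <u_j, u_j>.
Coefficients: <v, e_1> = 2/sqrt(6), <v, e_2> = -38/sqrt(210).
Square and sum: Σ |<v, e_j>|^2 = 264/35.
Compute ||v||^2 = v·v = 11.
Deficit = 11 − 264/35 = 121/35 ≥ 0, confirming Bessel's inequality. (The deficit equals ||v − Σ <v,e_j> e_j||^2, the squared distance from v to span{e_j}.)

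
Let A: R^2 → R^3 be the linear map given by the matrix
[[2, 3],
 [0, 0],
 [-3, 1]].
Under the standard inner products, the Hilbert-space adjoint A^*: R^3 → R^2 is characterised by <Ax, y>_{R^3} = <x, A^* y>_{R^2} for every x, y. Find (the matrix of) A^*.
A^* = A^T =
[[2, 0, -3],
 [3, 0, 1]]

For real matrices with standard dot products, the defining identity <Ax, y> = <x, A^* y> gives (Ax)^T y = x^T (A^*) y, i.e. x^T A^T y = x^T (A^*) y. Since this holds for all x, y, we must have A^* = A^T. Therefore
A^* =
[[2, 0, -3],
 [3, 0, 1]].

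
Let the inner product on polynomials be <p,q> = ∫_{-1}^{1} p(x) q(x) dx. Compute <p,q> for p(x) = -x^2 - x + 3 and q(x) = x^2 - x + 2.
<p,q> = 194/15

Expand the product: p(x)·q(x) = -x^4 + 2*x^2 - 5*x + 6.
∫_{-1}^{1} of each monomial x^k gives [2/(k+1) if k even, 0 if k odd]. Integrating term-by-term (or equivalently evaluating the antiderivative F(x) = -x^5/5 + 2*x^3/3 - 5*x^2/2 + 6*x at the endpoints):
  F(1) − F(−1) = 119/30 − (-269/30) = 194/15.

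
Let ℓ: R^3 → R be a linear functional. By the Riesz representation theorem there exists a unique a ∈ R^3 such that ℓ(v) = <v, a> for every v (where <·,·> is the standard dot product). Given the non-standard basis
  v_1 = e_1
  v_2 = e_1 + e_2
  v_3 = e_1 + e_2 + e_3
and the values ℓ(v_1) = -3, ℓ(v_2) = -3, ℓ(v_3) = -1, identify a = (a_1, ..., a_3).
a = (-3, 0, 2)

Write a = (a_1, ..., a_3) in the standard basis. For each basis vector v_i, ℓ(v_i) = <v_i, a> is a linear equation in the a_j's. Collect the n equations into a matrix system V a = ℓ, where row i of V is v_i (expressed in the standard basis). Since V is invertible (lower-triangular with 1s on the diagonal, up to permutation), solve by back-substitution:
  V =
[[1, 0, 0],
 [1, 1, 0],
 [1, 1, 1]]
  V a = (-3, -3, -1)
Solving gives a = (-3, 0, 2).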